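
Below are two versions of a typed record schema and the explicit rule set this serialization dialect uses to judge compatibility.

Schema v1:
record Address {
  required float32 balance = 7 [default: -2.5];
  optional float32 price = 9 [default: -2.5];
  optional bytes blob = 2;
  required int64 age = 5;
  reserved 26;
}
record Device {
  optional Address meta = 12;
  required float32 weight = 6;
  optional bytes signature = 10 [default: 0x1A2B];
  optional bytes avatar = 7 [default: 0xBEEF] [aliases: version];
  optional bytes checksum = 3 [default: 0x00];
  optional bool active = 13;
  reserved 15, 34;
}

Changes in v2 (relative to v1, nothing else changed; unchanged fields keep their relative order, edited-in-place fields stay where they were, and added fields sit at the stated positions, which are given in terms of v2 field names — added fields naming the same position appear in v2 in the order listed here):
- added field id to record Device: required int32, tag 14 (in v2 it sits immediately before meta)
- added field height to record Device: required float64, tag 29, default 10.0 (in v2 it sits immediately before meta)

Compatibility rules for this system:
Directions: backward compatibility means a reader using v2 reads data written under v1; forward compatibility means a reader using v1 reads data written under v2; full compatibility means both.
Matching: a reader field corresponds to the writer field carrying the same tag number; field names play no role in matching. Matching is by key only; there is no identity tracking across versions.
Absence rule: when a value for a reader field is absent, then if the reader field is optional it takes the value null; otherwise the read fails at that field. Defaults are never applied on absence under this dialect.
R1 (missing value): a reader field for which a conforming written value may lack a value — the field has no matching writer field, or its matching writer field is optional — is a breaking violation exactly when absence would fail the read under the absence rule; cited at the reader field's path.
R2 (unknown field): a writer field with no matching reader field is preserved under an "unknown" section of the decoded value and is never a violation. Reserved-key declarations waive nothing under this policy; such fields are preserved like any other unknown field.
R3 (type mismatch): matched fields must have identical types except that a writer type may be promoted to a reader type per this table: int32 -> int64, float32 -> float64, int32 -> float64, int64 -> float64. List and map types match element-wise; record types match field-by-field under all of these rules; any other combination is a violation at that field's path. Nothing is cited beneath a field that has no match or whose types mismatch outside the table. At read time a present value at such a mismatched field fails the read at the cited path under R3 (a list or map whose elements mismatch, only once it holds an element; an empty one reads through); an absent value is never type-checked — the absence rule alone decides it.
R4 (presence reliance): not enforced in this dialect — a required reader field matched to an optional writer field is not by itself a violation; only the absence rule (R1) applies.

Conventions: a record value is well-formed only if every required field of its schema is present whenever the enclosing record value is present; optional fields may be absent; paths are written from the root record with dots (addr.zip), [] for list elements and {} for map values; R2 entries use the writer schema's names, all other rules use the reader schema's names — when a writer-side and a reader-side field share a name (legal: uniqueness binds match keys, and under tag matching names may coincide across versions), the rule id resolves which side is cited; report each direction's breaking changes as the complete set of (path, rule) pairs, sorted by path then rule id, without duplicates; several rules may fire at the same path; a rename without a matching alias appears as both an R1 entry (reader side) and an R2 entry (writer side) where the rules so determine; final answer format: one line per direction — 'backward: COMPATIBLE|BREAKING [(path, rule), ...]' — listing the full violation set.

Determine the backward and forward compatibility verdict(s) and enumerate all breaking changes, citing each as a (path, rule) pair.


backward: BREAKING [(height, R1), (id, R1)]; forward: COMPATIBLE []

the writer's type comes first in each Device pair
backward for Device (reader v2, writer v1):
  id: no writer-side match
  height: no writer-side match
  writer optional, Address -> Address: reader meta maps from writer meta
  writer required, float32 -> float32: reader weight maps from writer weight
  writer optional, bytes -> bytes: reader signature maps from writer signature
  writer optional, bytes -> bytes: reader avatar maps from writer avatar
  writer optional, bytes -> bytes: reader checksum maps from writer checksum
  writer optional, bool -> bool: reader active maps from writer active
  writer required, float32 -> float32: reader meta.balance maps from writer meta.balance
  writer optional, float32 -> float32: reader meta.price maps from writer meta.price
  writer optional, bytes -> bytes: reader meta.blob maps from writer meta.blob
  writer required, int64 -> int64: reader meta.age maps from writer meta.age
  rule R1 violated at height
  rule R1 violated at id
  backward on Device therefore BREAKING (2)
forward for Device (reader v1, writer v2):
  writer optional, Address -> Address: reader meta maps from writer meta
  writer required, float32 -> float32: reader weight maps from writer weight
  writer optional, bytes -> bytes: reader signature maps from writer signature
  writer optional, bytes -> bytes: reader avatar maps from writer avatar
  writer optional, bytes -> bytes: reader checksum maps from writer checksum
  writer optional, bool -> bool: reader active maps from writer active
  writer field id has no reader counterpart
  writer field height has no reader counterpart
  writer required, float32 -> float32: reader meta.balance maps from writer meta.balance
  writer optional, float32 -> float32: reader meta.price maps from writer meta.price
  writer optional, bytes -> bytes: reader meta.blob maps from writer meta.blob
  writer required, int64 -> int64: reader meta.age maps from writer meta.age
  => forward: COMPATIBLE


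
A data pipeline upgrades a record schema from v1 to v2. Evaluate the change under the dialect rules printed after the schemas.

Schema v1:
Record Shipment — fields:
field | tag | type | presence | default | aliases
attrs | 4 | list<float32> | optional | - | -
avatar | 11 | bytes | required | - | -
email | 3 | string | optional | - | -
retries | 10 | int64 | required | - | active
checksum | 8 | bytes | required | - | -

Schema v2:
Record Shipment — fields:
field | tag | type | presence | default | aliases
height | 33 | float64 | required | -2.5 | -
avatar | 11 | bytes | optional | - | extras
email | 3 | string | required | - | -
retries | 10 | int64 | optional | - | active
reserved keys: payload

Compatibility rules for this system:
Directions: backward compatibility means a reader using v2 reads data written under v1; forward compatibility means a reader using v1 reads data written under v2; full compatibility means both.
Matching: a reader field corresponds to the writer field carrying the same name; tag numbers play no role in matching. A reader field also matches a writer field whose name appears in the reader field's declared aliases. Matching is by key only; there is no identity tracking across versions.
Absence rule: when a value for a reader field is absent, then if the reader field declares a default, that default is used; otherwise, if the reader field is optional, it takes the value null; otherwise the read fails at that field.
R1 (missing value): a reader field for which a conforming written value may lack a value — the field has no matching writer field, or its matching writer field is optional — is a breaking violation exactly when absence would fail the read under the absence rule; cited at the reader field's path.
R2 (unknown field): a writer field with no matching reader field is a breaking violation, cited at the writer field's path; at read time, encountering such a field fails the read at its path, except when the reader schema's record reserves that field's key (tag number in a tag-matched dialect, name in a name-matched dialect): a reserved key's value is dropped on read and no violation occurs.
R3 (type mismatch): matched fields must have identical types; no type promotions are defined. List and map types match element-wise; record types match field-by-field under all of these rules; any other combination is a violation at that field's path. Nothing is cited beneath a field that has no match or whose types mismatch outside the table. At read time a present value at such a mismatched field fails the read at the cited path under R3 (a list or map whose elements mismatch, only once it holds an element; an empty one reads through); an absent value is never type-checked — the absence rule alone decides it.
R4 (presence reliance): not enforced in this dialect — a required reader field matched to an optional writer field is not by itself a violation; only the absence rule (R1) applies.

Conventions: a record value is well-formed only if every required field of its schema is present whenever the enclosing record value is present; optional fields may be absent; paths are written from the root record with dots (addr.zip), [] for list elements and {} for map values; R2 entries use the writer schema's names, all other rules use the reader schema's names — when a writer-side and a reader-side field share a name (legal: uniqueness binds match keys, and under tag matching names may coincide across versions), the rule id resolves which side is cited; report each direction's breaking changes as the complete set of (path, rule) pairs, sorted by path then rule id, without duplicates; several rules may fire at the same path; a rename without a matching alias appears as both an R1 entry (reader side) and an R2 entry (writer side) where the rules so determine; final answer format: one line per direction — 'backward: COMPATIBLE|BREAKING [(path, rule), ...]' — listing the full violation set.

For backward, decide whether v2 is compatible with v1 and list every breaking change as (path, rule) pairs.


the writer's type comes first in each Shipment pair
backward for Shipment (reader v2, writer v1):
  height: no writer-side match
  avatar: paired with writer avatar (bytes -> bytes; writer required)
  email: paired with writer email (string -> string; writer optional)
  retries: paired with writer retries (int64 -> int64; writer required)
  writer attrs: unknown to reader
  writer checksum: unknown to reader
  R2 fires at attrs
  R2 fires at checksum
  R1 fires at email
  => backward verdict for Shipment: BREAKING, 3 violation(s)
the rest of the Shipment diff is inert for this question:
  field retries in record Shipment: required changed to optional -> affects forward compatibility only, which is not asked
  field avatar in record Shipment: required changed to optional -> affects forward compatibility only, which is not asked
  added field height to record Shipment: required float64, tag 33, default -2.5 (in v2 it sits immediately before avatar) -> affects forward compatibility only, which is not asked

backward: BREAKING [(attrs, R2), (checksum, R2), (email, R1)]


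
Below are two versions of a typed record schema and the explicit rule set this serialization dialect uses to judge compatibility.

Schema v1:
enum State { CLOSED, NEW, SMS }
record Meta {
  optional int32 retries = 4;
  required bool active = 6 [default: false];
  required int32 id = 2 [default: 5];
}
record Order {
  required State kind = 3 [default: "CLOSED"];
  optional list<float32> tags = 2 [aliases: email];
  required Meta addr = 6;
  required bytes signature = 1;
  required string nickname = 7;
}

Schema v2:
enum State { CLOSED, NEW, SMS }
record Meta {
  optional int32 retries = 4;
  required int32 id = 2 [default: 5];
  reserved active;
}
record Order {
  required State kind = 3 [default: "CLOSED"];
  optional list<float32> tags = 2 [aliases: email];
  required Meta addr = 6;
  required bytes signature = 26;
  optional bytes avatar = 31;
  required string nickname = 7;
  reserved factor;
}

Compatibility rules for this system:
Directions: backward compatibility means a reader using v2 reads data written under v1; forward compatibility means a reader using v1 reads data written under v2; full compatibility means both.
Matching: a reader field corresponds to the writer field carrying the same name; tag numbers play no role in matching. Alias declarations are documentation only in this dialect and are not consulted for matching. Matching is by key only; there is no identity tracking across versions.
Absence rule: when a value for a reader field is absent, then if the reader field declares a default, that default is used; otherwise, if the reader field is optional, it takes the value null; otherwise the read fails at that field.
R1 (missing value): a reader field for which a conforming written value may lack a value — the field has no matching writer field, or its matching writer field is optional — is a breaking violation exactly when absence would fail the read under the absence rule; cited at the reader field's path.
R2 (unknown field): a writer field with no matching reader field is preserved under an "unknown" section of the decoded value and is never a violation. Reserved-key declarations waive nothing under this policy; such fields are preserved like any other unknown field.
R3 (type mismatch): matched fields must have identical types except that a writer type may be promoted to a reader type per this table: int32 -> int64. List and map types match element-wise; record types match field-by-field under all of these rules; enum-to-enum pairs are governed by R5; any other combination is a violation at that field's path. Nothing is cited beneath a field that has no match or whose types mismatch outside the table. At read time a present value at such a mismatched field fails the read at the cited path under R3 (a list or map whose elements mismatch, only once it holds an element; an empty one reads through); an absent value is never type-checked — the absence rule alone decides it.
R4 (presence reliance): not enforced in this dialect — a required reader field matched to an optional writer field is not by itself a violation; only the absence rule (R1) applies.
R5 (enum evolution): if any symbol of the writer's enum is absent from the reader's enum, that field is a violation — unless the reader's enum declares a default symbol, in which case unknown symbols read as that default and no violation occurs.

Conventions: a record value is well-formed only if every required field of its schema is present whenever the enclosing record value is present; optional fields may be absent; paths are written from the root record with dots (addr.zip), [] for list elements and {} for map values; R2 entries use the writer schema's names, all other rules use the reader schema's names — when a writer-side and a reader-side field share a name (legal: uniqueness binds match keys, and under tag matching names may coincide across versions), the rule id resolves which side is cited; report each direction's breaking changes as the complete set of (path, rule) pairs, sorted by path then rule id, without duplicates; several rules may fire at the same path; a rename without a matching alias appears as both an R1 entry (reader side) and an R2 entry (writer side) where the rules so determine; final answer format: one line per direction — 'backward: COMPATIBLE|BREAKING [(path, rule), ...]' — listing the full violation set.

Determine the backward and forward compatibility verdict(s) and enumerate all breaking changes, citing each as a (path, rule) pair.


backward: COMPATIBLE []; forward: COMPATIBLE []

the writer's type comes first in each Order pair
backward analysis of Order with v2 as reader and v1 as writer:
  writer required, State -> State: reader kind maps from writer kind
  writer optional, list<float32> -> list<float32>: reader tags maps from writer tags
  writer required, Meta -> Meta: reader addr maps from writer addr
  writer required, bytes -> bytes: reader signature maps from writer signature
  avatar has no writer counterpart
  writer required, string -> string: reader nickname maps from writer nickname
  writer optional, int32 -> int32: reader addr.retries maps from writer addr.retries
  writer required, int32 -> int32: reader addr.id maps from writer addr.id
  leftover writer field: addr.active
  nothing fires on Order: backward is COMPATIBLE
forward analysis of Order with v1 as reader and v2 as writer:
  writer required, State -> State: reader kind maps from writer kind
  writer optional, list<float32> -> list<float32>: reader tags maps from writer tags
  writer required, Meta -> Meta: reader addr maps from writer addr
  writer required, bytes -> bytes: reader signature maps from writer signature
  writer required, string -> string: reader nickname maps from writer nickname
  leftover writer field: avatar
  writer optional, int32 -> int32: reader addr.retries maps from writer addr.retries
  addr.active has no writer counterpart
  writer required, int32 -> int32: reader addr.id maps from writer addr.id
  nothing fires on Order: forward is COMPATIBLE


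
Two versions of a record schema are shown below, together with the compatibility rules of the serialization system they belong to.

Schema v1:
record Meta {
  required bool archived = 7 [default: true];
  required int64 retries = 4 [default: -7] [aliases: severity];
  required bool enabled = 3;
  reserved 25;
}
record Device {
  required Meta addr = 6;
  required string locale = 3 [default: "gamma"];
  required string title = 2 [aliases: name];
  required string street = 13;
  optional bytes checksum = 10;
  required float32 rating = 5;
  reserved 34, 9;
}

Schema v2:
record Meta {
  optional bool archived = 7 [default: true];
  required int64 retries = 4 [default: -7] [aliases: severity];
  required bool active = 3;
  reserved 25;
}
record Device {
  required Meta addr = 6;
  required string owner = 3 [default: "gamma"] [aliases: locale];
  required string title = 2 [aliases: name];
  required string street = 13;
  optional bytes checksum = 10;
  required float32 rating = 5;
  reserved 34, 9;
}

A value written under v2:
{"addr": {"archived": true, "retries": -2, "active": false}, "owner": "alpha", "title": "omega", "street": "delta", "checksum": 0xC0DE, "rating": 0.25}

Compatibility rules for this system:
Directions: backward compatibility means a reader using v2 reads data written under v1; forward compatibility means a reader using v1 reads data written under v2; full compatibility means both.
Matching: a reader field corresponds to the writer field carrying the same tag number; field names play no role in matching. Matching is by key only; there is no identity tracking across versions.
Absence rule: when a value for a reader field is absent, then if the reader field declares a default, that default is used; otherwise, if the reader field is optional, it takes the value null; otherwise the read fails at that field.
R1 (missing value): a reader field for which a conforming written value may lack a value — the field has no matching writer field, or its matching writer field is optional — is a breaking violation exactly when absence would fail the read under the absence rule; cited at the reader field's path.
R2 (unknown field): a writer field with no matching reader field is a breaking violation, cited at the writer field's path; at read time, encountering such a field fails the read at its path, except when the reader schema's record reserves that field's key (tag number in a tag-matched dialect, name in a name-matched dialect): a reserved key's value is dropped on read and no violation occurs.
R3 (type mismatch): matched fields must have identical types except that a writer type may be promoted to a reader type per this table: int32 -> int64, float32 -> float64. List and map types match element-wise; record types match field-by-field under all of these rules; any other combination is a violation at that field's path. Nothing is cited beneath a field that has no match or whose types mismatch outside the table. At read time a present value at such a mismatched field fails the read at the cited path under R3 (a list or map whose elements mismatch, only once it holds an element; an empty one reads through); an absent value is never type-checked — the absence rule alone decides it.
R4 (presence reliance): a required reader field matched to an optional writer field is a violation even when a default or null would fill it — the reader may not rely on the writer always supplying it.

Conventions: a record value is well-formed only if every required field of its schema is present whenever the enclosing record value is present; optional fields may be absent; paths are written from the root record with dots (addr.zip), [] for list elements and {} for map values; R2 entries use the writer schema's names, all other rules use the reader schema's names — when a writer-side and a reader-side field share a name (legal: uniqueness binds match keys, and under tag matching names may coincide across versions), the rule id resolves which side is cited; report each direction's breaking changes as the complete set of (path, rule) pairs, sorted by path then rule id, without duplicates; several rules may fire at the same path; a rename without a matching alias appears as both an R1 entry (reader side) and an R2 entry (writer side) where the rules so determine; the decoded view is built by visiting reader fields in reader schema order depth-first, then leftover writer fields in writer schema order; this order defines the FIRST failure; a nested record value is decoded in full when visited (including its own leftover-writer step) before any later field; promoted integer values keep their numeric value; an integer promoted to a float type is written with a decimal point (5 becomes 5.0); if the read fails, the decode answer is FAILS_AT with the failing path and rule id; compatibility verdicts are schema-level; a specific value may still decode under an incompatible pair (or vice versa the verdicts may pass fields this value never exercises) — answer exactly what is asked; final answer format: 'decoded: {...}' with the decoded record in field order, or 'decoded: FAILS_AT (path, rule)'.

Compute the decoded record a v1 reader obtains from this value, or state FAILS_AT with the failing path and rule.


each type pair in Device: writer, then reader
decode walk for Device under reader schema v1:
  addr.archived := true
  addr.retries := -2
  addr.enabled := false (from writer active)
  locale := "alpha" (from writer owner)
  title := "omega"
  street := "delta"
  checksum := 0xC0DE
  rating := 0.25
  => decoded: {"addr": {"archived": true, "retries": -2, "enabled": false}, "locale": "alpha", "title": "omega", "street": "delta", "checksum": 0xC0DE, "rating": 0.25}
the other Device changes do not affect what is asked:
  field archived in record Meta: required changed to optional -> matters for Device compatibility verdicts, not for this value's decode
  renamed field locale to owner in record Device (alias locale declared on the renamed field) -> fires no rule on Device under this dialect and leaves the result unchanged
  renamed field enabled to active in record Meta -> fires no rule on Device under this dialect and leaves the result unchanged

decoded: {"addr": {"archived": true, "retries": -2, "enabled": false}, "locale": "alpha", "title": "omega", "street": "delta", "checksum": 0xC0DE, "rating": 0.25}


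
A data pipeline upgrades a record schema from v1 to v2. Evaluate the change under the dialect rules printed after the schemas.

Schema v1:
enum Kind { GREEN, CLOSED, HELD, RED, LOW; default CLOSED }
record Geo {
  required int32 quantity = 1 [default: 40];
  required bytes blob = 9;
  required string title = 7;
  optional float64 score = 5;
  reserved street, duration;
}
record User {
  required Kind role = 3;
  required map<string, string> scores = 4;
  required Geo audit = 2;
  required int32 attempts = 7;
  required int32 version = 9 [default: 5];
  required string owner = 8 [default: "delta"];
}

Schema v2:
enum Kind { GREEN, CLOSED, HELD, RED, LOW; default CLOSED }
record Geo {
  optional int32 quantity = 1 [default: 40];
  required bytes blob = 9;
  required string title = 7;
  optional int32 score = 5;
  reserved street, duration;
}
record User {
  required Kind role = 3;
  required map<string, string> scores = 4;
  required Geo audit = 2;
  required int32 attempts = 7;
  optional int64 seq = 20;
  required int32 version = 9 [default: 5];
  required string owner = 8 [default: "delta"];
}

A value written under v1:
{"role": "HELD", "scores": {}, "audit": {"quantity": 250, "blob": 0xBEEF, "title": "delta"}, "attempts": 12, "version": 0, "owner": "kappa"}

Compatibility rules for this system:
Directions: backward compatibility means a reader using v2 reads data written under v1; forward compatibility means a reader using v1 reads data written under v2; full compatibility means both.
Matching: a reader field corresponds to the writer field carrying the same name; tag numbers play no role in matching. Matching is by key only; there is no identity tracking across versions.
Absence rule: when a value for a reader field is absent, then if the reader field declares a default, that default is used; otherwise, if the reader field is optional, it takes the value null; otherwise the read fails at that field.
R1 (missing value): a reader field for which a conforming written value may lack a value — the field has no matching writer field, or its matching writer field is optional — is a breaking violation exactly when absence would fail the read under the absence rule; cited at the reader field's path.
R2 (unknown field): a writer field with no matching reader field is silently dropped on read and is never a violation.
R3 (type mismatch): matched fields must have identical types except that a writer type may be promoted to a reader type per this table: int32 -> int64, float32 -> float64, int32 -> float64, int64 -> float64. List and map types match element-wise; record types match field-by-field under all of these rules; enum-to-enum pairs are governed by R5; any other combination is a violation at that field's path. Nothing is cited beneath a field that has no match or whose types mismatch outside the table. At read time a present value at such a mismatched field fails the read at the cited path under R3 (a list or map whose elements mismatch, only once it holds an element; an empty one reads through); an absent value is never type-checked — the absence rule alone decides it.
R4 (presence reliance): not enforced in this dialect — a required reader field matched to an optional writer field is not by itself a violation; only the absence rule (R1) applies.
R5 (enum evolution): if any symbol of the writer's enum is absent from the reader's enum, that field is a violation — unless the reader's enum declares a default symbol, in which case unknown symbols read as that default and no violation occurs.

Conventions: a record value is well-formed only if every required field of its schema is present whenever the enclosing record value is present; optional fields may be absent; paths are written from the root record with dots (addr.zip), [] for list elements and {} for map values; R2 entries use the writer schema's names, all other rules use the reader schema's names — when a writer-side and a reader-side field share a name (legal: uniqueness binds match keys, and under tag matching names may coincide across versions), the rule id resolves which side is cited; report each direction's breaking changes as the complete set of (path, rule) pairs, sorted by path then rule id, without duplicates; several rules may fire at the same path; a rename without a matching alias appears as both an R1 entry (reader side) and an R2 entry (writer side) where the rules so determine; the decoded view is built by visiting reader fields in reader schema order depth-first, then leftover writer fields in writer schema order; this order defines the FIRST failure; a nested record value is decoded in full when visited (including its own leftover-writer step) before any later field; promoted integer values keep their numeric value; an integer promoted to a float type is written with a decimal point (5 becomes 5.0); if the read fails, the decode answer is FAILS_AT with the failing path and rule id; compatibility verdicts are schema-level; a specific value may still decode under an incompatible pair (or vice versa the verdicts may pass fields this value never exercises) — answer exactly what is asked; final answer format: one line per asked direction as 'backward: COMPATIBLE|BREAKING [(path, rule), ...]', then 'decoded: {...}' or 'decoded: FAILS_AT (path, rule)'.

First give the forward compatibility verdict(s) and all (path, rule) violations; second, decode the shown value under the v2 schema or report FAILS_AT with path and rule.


forward: COMPATIBLE []; decoded: {"role": "HELD", "scores": {}, "audit": {"quantity": 250, "blob": 0xBEEF, "title": "delta", "score": null}, "attempts": 12, "seq": null, "version": 0, "owner": "kappa"}

arrows below run writer -> reader for User
checking forward for User: reader v1 against writer v2:
  Kind -> Kind, writer required: role aligns to role
  map<string, string> -> map<string, string>, writer required: scores aligns to scores
  Geo -> Geo, writer required: audit aligns to audit
  int32 -> int32, writer required: attempts aligns to attempts
  int32 -> int32, writer required: version aligns to version
  string -> string, writer required: owner aligns to owner
  seq (writer side), unknown to reader
  int32 -> int32, writer optional: audit.quantity aligns to audit.quantity
  bytes -> bytes, writer required: audit.blob aligns to audit.blob
  string -> string, writer required: audit.title aligns to audit.title
  int32 -> float64, writer optional: audit.score aligns to audit.score
  => no violations; forward on User: COMPATIBLE
decode walk for User under reader schema v2:
  role := "HELD"
  scores := {}
  audit.quantity := 250
  audit.blob := 0xBEEF
  audit.title := "delta"
  audit.score := null (absent, optional -> null)
  attempts := 12
  seq := null (absent, optional -> null)
  version := 0
  owner := "kappa"
  => decoded: {"role": "HELD", "scores": {}, "audit": {"quantity": 250, "blob": 0xBEEF, "title": "delta", "score": null}, "attempts": 12, "seq": null, "version": 0, "owner": "kappa"}
the rest of the User diff is inert for this question:
  field score in record Geo: type float64 changed to int32 -> fires only in the backward direction of User, which is not asked here
  field quantity in record Geo: required changed to optional -> fires no rule on User, leaving the asked answer as it is


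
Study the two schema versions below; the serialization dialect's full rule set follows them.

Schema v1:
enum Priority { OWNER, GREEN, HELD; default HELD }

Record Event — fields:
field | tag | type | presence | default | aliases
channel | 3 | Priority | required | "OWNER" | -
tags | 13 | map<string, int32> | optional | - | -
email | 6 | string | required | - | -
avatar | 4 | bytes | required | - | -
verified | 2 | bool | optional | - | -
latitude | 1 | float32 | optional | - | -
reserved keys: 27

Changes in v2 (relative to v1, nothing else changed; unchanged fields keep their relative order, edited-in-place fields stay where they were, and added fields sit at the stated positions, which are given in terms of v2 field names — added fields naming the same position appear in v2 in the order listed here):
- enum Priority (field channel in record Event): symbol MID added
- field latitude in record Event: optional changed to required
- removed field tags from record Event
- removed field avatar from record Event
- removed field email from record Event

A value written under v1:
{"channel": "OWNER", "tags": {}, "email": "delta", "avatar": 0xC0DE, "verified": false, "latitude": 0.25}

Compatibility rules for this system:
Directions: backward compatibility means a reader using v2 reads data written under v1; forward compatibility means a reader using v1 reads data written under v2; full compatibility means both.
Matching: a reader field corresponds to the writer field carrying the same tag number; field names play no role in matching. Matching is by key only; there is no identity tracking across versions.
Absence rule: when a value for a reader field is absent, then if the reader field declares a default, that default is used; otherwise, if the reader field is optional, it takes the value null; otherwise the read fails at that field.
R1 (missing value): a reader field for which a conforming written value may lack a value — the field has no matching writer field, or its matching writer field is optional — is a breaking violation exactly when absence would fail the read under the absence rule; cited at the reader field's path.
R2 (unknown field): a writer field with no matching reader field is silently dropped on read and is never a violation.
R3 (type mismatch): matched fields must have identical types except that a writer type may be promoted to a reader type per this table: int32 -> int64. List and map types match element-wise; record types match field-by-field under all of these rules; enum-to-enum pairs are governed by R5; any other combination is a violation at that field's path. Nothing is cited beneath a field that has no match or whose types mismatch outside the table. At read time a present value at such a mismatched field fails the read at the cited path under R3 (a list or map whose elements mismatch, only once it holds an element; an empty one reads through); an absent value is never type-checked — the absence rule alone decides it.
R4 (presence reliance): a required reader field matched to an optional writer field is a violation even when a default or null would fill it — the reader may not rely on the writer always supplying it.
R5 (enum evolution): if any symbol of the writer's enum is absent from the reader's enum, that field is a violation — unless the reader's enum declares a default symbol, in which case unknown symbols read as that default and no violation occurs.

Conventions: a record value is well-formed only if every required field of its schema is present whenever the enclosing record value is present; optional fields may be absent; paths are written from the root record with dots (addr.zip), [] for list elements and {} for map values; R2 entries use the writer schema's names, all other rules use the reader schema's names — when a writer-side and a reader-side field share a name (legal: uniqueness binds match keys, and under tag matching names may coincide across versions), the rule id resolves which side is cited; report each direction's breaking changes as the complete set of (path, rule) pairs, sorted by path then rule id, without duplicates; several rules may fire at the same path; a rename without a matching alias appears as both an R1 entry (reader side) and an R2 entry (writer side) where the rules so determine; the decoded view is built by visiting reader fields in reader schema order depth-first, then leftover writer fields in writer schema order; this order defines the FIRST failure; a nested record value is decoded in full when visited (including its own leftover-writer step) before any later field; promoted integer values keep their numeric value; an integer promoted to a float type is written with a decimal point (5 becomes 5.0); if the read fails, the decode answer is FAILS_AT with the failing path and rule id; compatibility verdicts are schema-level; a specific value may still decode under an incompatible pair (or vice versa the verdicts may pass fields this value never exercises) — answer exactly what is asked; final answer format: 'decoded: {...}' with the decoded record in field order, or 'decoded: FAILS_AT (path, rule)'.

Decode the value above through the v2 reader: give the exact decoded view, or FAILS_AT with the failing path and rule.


decoded: {"channel": "OWNER", "verified": false, "latitude": 0.25}

in Event below, arrows point writer -> reader
decode (reader v2):
  channel := "OWNER"
  verified := false
  latitude := 0.25
  writer tags: unknown -> dropped
  writer email: unknown -> dropped
  writer avatar: unknown -> dropped
  => decoded: {"channel": "OWNER", "verified": false, "latitude": 0.25}
the other Event changes do not affect what is asked:
  enum Priority (field channel in record Event): symbol MID added -> triggers nothing under the printed rules; the Event answer is the same either way
  field latitude in record Event: optional changed to required -> changes Event's schema-level verdicts only — the decode of this value is the same


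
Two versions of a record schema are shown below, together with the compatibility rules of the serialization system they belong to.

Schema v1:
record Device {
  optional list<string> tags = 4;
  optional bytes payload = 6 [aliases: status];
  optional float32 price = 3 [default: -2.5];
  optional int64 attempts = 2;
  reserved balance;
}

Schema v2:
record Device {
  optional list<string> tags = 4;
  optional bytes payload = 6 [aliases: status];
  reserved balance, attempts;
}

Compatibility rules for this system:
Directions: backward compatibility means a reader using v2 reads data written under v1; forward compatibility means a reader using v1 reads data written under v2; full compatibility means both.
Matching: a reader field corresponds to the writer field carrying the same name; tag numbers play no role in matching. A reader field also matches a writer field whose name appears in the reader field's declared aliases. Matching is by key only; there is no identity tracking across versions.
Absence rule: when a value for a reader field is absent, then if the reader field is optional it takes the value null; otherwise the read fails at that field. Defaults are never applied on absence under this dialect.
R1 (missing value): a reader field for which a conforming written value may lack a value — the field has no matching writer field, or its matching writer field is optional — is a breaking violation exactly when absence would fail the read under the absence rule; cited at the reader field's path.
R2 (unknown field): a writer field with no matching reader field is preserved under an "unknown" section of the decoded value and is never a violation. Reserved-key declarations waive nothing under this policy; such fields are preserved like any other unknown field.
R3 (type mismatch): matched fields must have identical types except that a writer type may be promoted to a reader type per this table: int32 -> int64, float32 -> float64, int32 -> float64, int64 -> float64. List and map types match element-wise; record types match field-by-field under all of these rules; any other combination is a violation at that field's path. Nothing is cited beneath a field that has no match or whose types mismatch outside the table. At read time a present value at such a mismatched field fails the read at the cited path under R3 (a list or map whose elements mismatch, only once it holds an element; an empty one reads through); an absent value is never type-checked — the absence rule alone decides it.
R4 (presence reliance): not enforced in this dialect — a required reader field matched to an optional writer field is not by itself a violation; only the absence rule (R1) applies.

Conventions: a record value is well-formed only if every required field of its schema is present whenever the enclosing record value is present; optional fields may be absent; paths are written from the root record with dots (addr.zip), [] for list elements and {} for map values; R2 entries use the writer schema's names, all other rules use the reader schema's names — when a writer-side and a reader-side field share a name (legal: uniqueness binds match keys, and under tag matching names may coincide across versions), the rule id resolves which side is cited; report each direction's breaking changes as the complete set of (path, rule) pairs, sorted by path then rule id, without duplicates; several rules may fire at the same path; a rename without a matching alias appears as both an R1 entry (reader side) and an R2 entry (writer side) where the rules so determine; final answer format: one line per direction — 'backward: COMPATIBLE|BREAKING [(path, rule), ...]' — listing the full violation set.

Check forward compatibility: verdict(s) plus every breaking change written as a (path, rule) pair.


forward: COMPATIBLE []

each type pair in Device: writer, then reader
forward pass over Device, reader schema v1, writer schema v2:
  tags <- tags (list<string> -> list<string>, writer optional)
  payload <- payload (bytes -> bytes, writer optional)
  price: no writer match
  attempts: no writer match
  => forward verdict for Device: COMPATIBLE, no violations
diffs on Device not affecting the asked answer:
  removed field attempts from record Device (its key "attempts" joins the reserved list) -> fires no rule on Device, leaving the asked answer as it is
  removed field price from record Device -> fires no rule on Device, leaving the asked answer as it is
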